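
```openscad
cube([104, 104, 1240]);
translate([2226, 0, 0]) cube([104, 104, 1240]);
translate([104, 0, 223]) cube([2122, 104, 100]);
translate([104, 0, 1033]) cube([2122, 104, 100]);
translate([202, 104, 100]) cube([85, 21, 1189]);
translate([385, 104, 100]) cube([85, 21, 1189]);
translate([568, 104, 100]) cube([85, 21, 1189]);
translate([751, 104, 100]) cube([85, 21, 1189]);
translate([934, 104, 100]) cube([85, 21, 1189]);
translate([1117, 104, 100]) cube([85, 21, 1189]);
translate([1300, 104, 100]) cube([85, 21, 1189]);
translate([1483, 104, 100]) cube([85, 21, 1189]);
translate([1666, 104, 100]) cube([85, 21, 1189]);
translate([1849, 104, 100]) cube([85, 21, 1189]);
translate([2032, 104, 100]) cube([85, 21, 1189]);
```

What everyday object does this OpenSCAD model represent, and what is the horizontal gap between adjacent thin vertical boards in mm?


A fence section. The picket gap is 98 mm.

Two posts, two rails, 11 pickets — a fence section. Span 2122 mm holds 11 pickets of 85 mm with 12 equal gaps: ⌊(2122 − 11·85) / 12⌋ = 98 mm.


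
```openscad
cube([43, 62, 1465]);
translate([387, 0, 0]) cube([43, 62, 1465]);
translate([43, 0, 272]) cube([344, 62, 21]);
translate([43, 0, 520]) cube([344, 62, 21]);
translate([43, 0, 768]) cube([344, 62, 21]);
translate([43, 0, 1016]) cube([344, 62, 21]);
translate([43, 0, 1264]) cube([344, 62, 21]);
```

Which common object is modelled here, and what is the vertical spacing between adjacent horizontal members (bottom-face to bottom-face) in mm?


A ladder. The rung spacing is 248 mm.

Two tall 43×62 posts with 5 short bars between them — a ladder. Adjacent rungs sit at z = 272 and z = 520, so the spacing is 520 − 272 = 248 mm.


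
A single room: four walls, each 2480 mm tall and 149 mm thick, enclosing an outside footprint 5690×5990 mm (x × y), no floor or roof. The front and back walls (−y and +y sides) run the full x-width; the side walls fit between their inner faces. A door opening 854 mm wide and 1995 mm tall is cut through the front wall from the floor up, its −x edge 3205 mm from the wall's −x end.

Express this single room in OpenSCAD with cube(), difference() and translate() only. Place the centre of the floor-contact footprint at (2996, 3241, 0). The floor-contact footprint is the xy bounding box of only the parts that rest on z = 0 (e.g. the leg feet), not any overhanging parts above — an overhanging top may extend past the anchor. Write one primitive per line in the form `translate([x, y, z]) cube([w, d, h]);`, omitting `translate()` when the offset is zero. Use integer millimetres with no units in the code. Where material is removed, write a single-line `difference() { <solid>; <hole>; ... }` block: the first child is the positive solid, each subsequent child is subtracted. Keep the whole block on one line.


difference() { translate([151, 246, 0]) cube([5690, 149, 2480]); translate([3356, 246, 0]) cube([854, 149, 1995]); }
translate([151, 6087, 0]) cube([5690, 149, 2480]);
translate([151, 395, 0]) cube([149, 5692, 2480]);
translate([5692, 395, 0]) cube([149, 5692, 2480]);


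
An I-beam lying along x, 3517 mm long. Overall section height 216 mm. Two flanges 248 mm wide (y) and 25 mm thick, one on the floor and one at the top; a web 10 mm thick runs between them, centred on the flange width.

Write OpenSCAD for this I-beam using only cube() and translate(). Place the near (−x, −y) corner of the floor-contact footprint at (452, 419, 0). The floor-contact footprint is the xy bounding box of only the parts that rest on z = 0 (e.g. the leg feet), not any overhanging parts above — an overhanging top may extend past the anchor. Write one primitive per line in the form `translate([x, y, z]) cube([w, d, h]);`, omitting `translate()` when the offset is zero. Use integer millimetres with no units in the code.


translate([452, 419, 0]) cube([3517, 248, 25]);
translate([452, 538, 25]) cube([3517, 10, 166]);
translate([452, 419, 191]) cube([3517, 248, 25]);


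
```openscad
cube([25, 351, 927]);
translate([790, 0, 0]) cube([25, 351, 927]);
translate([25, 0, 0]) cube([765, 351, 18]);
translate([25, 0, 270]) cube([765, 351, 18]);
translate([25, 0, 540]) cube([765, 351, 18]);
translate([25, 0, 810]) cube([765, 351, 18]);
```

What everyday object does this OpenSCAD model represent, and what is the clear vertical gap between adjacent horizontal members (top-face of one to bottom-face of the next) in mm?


A bookshelf. The clear shelf gap is 252 mm.

Two tall side panels with 4 horizontal boards between them — a bookshelf. The first two shelf undersides are at z = 0 and z = 270; with shelf thickness 18, the clear gap is 270 − 0 − 18 = 252 mm.


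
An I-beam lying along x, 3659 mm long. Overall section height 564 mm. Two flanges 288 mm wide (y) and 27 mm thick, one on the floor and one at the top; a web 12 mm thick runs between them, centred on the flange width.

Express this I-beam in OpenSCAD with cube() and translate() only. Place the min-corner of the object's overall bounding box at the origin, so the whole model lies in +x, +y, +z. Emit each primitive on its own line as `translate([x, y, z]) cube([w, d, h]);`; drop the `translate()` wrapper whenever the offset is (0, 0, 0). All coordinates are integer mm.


cube([3659, 288, 27]);
translate([0, 138, 27]) cube([3659, 12, 510]);
translate([0, 0, 537]) cube([3659, 288, 27]);


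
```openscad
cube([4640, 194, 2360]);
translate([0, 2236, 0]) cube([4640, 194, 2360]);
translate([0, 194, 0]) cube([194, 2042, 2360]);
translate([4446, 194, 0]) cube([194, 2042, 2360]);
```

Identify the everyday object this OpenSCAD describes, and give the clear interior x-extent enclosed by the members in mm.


A house (or room) frame. The interior width is 4252 mm.

Four 2360 mm walls enclosing a rectangle with no floor or roof — a room or house frame. Outside width is 4640 mm and wall thickness is 194 mm, so the interior width is 4640 − 2 × 194 = 4252 mm.


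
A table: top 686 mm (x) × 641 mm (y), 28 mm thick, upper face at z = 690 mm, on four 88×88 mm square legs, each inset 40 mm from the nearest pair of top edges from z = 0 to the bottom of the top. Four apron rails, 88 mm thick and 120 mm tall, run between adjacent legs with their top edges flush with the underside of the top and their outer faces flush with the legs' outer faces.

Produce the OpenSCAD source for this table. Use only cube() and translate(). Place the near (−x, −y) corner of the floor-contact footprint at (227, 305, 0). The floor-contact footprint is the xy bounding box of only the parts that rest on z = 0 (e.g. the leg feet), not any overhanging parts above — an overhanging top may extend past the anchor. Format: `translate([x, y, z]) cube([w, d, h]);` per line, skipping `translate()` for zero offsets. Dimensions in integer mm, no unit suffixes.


// leg_h = 690 - 28 = 662
// apron z = 662 - 120 = 542
translate([187, 265, 662]) cube([686, 641, 28]);
translate([227, 305, 0]) cube([88, 88, 662]);
translate([745, 305, 0]) cube([88, 88, 662]);
translate([227, 778, 0]) cube([88, 88, 662]);
translate([745, 778, 0]) cube([88, 88, 662]);
translate([315, 305, 542]) cube([430, 88, 120]);
translate([315, 778, 542]) cube([430, 88, 120]);
translate([227, 393, 542]) cube([88, 385, 120]);
translate([745, 393, 542]) cube([88, 385, 120]);


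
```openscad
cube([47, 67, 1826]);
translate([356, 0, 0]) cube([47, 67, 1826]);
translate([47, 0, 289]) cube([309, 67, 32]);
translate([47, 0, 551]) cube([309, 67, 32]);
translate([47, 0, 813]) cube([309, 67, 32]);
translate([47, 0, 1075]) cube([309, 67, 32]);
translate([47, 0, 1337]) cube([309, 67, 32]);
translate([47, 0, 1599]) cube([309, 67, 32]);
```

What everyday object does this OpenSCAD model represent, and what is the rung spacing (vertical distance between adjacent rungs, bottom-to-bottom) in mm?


A ladder. The rung spacing is 262 mm.

Two tall 47×67 posts with 6 short bars between them — a ladder. Adjacent rungs sit at z = 289 and z = 551, so the spacing is 551 − 289 = 262 mm.


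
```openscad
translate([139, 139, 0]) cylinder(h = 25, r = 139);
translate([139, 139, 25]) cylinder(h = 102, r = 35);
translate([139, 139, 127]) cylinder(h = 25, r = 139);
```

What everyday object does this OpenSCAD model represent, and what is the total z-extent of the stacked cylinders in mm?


A spool. The overall height is 152 mm.

Three coaxial cylinders, large–small–large — a spool. Two 25 mm flanges and a 102 mm core give 25 + 102 + 25 = 152 mm.


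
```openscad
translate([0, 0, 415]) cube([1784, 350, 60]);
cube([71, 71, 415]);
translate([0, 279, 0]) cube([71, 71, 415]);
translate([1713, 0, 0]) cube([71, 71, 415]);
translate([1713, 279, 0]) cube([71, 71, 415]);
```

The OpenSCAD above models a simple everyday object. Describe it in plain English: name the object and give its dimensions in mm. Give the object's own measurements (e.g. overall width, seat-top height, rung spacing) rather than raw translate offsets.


A long wooden bench with a 1784 mm (x) × 350 mm (y) seat, 60 mm thick, its top surface 475 mm above the floor. Four 71 mm square legs at the seat corners, flush with the edges, run from z = 0 to the seat underside.


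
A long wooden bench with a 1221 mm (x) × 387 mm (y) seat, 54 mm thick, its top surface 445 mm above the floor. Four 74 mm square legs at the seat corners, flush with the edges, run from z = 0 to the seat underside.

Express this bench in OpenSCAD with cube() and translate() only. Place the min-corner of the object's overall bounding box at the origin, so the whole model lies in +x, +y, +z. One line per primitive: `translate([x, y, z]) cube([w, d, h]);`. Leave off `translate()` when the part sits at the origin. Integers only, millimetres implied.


// leg_h = 445 − 54 = 391
translate([0, 0, 391]) cube([1221, 387, 54]);
cube([74, 74, 391]);
translate([0, 313, 0]) cube([74, 74, 391]);
translate([1147, 0, 0]) cube([74, 74, 391]);
translate([1147, 313, 0]) cube([74, 74, 391]);


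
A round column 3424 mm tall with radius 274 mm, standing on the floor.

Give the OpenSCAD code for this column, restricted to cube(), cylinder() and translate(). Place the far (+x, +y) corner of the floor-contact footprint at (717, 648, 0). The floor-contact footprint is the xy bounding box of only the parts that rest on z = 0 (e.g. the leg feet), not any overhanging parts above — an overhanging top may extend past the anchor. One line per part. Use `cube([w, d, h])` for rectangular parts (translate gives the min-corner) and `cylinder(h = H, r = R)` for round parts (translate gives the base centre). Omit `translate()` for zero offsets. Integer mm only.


translate([443, 374, 0]) cylinder(h = 3424, r = 274);


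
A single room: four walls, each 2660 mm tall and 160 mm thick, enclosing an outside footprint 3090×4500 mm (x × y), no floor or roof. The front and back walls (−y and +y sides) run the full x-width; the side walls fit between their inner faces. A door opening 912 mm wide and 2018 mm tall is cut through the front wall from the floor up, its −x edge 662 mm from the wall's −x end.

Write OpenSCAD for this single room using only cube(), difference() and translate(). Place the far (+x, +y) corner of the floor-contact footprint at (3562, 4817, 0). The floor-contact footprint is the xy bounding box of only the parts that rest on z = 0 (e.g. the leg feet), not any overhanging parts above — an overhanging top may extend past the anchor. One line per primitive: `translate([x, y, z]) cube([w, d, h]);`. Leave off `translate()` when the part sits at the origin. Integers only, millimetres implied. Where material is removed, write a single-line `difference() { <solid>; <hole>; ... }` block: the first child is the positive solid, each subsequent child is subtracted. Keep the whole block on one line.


difference() { translate([472, 317, 0]) cube([3090, 160, 2660]); translate([1134, 317, 0]) cube([912, 160, 2018]); }
translate([472, 4657, 0]) cube([3090, 160, 2660]);
translate([472, 477, 0]) cube([160, 4180, 2660]);
translate([3402, 477, 0]) cube([160, 4180, 2660]);


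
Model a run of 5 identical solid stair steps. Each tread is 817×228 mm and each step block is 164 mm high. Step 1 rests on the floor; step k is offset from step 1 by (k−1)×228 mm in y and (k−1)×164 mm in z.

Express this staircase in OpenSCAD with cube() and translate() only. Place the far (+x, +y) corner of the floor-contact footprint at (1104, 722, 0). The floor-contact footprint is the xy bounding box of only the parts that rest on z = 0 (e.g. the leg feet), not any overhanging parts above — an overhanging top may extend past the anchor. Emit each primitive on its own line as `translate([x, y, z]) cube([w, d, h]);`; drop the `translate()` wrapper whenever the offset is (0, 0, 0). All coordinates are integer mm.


translate([287, 494, 0]) cube([817, 228, 164]);
translate([287, 722, 164]) cube([817, 228, 164]);
translate([287, 950, 328]) cube([817, 228, 164]);
translate([287, 1178, 492]) cube([817, 228, 164]);
translate([287, 1406, 656]) cube([817, 228, 164]);


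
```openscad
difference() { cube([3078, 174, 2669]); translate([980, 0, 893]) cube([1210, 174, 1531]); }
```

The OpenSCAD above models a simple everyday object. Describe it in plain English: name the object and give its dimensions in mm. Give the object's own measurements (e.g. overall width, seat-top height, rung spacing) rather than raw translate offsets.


A wall 3078 mm long (x), 174 mm thick (y), 2669 mm tall, with a rectangular window opening cut through it. The opening is 1210 mm wide and 1531 mm tall; its sill is at z = 893 mm and its near (−x) edge is 980 mm from the wall's −x end. The opening passes through the full wall thickness.


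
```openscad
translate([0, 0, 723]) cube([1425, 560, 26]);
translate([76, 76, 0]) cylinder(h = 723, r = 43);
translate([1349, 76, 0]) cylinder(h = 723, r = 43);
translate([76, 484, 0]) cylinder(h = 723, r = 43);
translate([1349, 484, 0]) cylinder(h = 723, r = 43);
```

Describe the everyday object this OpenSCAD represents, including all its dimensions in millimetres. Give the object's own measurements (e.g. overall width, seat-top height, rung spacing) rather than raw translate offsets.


A rectangular dining table. The top is 1425×560×26 mm with its upper surface at z = 749 mm. It stands on four round legs of 86 mm diameter, each leg's bounding box inset 33 mm from the nearest pair of top edges, running from the floor to the underside of the top.


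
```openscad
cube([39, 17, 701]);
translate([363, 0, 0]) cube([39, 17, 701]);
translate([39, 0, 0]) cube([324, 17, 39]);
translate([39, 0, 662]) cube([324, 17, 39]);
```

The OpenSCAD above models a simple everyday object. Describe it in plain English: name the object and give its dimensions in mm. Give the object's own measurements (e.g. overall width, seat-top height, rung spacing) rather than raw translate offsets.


A rectangular picture frame lying in the x–z plane (depth along y). The opening is 324 mm wide (x) by 623 mm tall (z), surrounded by a border 39 mm wide on all four sides. The frame is 17 mm deep and is made of two full-height vertical stiles with two horizontal rails fitted between them.


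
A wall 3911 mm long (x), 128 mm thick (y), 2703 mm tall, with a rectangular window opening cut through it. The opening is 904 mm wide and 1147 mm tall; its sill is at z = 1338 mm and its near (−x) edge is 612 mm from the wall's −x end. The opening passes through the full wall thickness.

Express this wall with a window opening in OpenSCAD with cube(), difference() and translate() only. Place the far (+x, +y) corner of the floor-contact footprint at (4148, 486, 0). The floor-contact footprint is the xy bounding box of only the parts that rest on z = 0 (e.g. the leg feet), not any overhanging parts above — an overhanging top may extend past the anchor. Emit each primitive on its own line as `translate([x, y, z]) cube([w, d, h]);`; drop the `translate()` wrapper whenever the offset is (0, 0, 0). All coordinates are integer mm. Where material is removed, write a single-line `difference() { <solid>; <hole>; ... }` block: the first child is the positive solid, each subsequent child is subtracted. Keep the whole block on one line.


difference() { translate([237, 358, 0]) cube([3911, 128, 2703]); translate([849, 358, 1338]) cube([904, 128, 1147]); }


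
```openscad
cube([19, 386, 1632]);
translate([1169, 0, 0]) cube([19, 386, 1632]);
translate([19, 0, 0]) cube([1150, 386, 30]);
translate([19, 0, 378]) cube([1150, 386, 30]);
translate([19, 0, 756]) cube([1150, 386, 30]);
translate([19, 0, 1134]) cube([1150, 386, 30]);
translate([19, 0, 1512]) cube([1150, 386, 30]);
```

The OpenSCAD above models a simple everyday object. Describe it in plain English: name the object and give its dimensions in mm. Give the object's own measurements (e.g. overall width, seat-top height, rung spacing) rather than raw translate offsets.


An open bookshelf. Two side panels, each 19 mm thick, 386 mm deep and 1632 mm tall, stand 1188 mm apart (outside-to-outside). Between them sit 5 shelves, each 30 mm thick and 386 mm deep, spanning the full gap between the sides. The bottom shelf rests on the floor (its underside at z = 0) and the clear gap between one shelf's top and the next shelf's underside is 348 mm.


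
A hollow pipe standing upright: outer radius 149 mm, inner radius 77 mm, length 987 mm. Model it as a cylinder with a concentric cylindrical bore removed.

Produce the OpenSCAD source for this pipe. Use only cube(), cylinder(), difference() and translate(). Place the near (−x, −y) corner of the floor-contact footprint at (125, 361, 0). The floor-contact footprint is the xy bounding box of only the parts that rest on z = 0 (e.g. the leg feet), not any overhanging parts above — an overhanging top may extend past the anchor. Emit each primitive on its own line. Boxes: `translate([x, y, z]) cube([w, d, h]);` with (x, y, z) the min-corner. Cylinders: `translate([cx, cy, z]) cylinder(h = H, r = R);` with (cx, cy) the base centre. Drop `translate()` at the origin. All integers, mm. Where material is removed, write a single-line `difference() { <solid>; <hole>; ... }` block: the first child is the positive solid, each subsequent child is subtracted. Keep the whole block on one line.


difference() { translate([274, 510, 0]) cylinder(h = 987, r = 149); translate([274, 510, 0]) cylinder(h = 987, r = 77); }


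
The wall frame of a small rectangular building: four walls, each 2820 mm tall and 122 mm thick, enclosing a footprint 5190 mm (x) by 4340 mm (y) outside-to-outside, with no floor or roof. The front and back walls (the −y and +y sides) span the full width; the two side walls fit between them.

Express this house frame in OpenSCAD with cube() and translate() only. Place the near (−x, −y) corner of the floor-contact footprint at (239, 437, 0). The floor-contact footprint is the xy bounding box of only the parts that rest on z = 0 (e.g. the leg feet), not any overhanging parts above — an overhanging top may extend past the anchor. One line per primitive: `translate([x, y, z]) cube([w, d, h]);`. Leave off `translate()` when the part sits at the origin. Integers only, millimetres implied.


translate([239, 437, 0]) cube([5190, 122, 2820]);
translate([239, 4655, 0]) cube([5190, 122, 2820]);
translate([239, 559, 0]) cube([122, 4096, 2820]);
translate([5307, 559, 0]) cube([122, 4096, 2820]);


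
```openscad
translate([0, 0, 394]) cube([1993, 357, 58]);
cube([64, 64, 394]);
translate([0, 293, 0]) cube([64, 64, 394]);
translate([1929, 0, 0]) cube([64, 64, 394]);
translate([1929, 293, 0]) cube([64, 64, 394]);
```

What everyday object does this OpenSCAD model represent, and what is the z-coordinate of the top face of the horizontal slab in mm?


A bench. The seat-top height is 452 mm.

A long slab on four corner posts — a bench. The slab sits at z = 394 with thickness 58, so the top is 394 + 58 = 452 mm.


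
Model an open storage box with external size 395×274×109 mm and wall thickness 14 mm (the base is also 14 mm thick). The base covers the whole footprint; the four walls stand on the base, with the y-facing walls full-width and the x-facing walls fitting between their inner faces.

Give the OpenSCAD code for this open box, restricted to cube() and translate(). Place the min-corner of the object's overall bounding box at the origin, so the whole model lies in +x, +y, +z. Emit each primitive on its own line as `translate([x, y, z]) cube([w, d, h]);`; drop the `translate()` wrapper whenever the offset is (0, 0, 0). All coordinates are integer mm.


cube([395, 274, 14]);
translate([0, 0, 14]) cube([395, 14, 95]);
translate([0, 260, 14]) cube([395, 14, 95]);
translate([0, 14, 14]) cube([14, 246, 95]);
translate([381, 14, 14]) cube([14, 246, 95]);


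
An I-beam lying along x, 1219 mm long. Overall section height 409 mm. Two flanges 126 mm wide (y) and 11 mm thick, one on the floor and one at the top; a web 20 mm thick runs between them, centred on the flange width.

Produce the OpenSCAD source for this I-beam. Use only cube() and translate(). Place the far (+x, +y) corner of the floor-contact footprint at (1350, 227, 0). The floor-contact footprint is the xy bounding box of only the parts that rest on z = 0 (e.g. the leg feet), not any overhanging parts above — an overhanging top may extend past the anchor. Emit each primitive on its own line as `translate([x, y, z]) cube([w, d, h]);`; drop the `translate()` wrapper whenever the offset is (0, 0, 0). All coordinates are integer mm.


translate([131, 101, 0]) cube([1219, 126, 11]);
translate([131, 154, 11]) cube([1219, 20, 387]);
translate([131, 101, 398]) cube([1219, 126, 11]);


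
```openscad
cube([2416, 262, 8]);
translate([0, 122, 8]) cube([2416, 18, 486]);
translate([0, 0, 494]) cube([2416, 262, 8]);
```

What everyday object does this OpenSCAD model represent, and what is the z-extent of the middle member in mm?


An I-beam. The web height is 486 mm.

Two wide flanges with a thin centred web — an I-beam. Overall 502 mm minus two 8 mm flanges gives a web of 502 − 2·8 = 486 mm.


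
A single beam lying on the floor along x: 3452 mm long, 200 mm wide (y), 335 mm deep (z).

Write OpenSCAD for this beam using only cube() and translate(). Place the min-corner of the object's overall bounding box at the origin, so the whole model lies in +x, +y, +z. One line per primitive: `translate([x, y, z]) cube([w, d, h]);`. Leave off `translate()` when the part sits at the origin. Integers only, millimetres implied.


cube([3452, 200, 335]);


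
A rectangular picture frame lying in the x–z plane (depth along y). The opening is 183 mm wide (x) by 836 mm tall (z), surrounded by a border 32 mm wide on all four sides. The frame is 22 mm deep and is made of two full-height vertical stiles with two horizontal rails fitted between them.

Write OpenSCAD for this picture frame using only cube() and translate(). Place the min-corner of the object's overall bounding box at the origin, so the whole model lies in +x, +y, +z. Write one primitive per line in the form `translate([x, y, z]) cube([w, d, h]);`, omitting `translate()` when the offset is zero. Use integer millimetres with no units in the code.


cube([32, 22, 900]);
translate([215, 0, 0]) cube([32, 22, 900]);
translate([32, 0, 0]) cube([183, 22, 32]);
translate([32, 0, 868]) cube([183, 22, 32]);


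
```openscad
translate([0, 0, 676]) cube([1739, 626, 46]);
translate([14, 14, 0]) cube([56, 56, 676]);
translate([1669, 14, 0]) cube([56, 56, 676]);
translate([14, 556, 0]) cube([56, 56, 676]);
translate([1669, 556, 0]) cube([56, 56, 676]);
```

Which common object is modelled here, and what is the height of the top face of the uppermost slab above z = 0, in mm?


A table. The table height is 722 mm.

A 1739×626×46 slab sits at z = 676 on four 56 mm square posts — a table. The top surface is at 676 + 46 = 722 mm.


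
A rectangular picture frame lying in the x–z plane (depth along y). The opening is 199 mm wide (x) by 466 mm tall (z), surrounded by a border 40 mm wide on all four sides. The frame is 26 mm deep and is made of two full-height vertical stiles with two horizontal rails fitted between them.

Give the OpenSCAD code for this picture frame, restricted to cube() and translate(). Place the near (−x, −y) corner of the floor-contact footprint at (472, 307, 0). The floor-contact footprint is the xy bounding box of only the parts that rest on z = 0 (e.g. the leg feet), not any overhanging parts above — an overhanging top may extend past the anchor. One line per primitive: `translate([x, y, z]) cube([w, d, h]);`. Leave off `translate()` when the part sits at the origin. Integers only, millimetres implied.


translate([472, 307, 0]) cube([40, 26, 546]);
translate([711, 307, 0]) cube([40, 26, 546]);
translate([512, 307, 0]) cube([199, 26, 40]);
translate([512, 307, 506]) cube([199, 26, 40]);


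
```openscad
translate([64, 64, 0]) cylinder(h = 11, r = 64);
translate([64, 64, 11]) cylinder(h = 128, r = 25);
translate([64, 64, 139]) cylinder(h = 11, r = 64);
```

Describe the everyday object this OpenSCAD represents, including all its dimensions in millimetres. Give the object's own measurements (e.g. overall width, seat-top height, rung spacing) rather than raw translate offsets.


A spool: two coaxial disc flanges of radius 64 mm and thickness 11 mm, joined by a core cylinder of radius 25 mm and height 128 mm. The lower flange rests on z = 0 and the three cylinders share a vertical axis.


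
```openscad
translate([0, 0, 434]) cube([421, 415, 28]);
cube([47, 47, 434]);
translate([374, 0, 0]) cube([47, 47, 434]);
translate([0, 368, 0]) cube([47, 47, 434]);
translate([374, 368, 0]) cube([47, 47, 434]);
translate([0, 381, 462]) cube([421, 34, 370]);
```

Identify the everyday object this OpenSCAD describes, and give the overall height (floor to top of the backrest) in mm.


A chair. The overall height is 832 mm.

A slab on four corner posts with a tall panel at the back — a chair. The seat slab sits at z = 434 with thickness 28, and the 370 mm backrest starts at the seat top, so the overall height is 434 + 28 + 370 = 832 mm.


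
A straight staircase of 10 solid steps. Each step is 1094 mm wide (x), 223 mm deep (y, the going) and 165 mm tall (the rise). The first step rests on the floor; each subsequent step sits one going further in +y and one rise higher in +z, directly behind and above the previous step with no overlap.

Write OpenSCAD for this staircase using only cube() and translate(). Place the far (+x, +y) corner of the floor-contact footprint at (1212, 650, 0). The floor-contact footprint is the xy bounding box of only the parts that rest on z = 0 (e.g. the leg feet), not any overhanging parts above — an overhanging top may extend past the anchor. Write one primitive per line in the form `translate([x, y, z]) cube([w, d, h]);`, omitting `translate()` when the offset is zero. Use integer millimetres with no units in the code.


translate([118, 427, 0]) cube([1094, 223, 165]);
translate([118, 650, 165]) cube([1094, 223, 165]);
translate([118, 873, 330]) cube([1094, 223, 165]);
translate([118, 1096, 495]) cube([1094, 223, 165]);
translate([118, 1319, 660]) cube([1094, 223, 165]);
translate([118, 1542, 825]) cube([1094, 223, 165]);
translate([118, 1765, 990]) cube([1094, 223, 165]);
translate([118, 1988, 1155]) cube([1094, 223, 165]);
translate([118, 2211, 1320]) cube([1094, 223, 165]);
translate([118, 2434, 1485]) cube([1094, 223, 165]);


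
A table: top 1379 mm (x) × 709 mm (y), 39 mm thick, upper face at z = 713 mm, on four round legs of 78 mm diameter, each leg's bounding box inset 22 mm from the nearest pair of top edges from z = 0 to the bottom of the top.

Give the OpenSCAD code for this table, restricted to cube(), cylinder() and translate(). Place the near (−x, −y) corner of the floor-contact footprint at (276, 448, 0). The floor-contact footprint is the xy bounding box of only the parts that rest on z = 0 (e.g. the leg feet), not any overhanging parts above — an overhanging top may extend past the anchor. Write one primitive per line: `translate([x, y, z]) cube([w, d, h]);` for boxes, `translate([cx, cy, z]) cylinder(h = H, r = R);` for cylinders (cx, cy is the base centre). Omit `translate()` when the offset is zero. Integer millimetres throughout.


translate([254, 426, 674]) cube([1379, 709, 39]);
translate([315, 487, 0]) cylinder(h = 674, r = 39);
translate([1572, 487, 0]) cylinder(h = 674, r = 39);
translate([315, 1074, 0]) cylinder(h = 674, r = 39);
translate([1572, 1074, 0]) cylinder(h = 674, r = 39);


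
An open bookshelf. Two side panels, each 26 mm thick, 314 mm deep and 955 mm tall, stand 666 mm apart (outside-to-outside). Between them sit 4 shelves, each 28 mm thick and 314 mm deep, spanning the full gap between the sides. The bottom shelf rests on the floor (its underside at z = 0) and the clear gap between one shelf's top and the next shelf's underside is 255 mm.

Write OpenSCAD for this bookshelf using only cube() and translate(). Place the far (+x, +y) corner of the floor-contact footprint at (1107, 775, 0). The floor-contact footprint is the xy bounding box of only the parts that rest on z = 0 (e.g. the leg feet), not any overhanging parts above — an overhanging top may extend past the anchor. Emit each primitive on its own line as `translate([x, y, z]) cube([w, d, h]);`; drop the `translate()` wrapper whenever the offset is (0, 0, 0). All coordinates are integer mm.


translate([441, 461, 0]) cube([26, 314, 955]);
translate([1081, 461, 0]) cube([26, 314, 955]);
translate([467, 461, 0]) cube([614, 314, 28]);
translate([467, 461, 283]) cube([614, 314, 28]);
translate([467, 461, 566]) cube([614, 314, 28]);
translate([467, 461, 849]) cube([614, 314, 28]);


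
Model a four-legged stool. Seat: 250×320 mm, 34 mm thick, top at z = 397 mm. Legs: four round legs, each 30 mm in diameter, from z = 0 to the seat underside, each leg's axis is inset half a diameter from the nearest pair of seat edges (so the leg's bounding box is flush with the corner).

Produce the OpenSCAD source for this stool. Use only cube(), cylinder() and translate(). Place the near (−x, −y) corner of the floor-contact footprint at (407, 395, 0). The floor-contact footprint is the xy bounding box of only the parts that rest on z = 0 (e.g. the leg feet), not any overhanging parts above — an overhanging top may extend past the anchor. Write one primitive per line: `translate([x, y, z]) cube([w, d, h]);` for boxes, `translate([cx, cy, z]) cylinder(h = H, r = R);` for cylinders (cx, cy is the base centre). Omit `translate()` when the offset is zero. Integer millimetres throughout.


// leg_h = 397 - 34 = 363
translate([407, 395, 363]) cube([250, 320, 34]);
translate([422, 410, 0]) cylinder(h = 363, r = 15);
translate([642, 410, 0]) cylinder(h = 363, r = 15);
translate([422, 700, 0]) cylinder(h = 363, r = 15);
translate([642, 700, 0]) cylinder(h = 363, r = 15);


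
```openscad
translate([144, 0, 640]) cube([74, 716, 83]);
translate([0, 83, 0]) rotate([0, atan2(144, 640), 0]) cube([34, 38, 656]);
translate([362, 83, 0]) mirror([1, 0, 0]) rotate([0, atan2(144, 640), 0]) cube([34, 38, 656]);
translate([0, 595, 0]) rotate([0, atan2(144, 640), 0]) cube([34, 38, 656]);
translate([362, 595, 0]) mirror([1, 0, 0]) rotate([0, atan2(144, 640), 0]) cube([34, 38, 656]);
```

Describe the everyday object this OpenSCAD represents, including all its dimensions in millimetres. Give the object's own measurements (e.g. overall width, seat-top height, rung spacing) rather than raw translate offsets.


A sawhorse. A 74×716×83 mm beam (x, y, z) sits on two A-frame leg pairs. Each pair is two raked legs of 34×38 mm section (38 mm along y) splaying symmetrically in x. Each leg rises 640 mm vertically over 144 mm of horizontal reach and is 656 mm long along its own axis. Every leg's outer bottom edge rests on the floor and its outer top edge meets a bottom edge of the beam — the left legs (tilting toward +x) meet the beam's −x bottom edge, the right legs (their mirror images, tilting toward −x) meet its +x bottom edge — so the leg tops tuck under the beam, the beam's underside is 640 mm above the floor, and the feet are 362 mm apart outside-to-outside with the beam centred between them. The two leg pairs are set in 83 mm from either end of the beam.


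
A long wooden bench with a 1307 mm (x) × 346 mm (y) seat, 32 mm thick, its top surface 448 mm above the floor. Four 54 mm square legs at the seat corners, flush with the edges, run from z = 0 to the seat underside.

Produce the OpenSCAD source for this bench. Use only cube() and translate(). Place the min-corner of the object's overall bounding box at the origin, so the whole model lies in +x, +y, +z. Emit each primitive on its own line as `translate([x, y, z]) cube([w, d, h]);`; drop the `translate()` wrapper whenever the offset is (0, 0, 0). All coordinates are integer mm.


// leg_h = 448 − 32 = 416
translate([0, 0, 416]) cube([1307, 346, 32]);
cube([54, 54, 416]);
translate([0, 292, 0]) cube([54, 54, 416]);
translate([1253, 0, 0]) cube([54, 54, 416]);
translate([1253, 292, 0]) cube([54, 54, 416]);


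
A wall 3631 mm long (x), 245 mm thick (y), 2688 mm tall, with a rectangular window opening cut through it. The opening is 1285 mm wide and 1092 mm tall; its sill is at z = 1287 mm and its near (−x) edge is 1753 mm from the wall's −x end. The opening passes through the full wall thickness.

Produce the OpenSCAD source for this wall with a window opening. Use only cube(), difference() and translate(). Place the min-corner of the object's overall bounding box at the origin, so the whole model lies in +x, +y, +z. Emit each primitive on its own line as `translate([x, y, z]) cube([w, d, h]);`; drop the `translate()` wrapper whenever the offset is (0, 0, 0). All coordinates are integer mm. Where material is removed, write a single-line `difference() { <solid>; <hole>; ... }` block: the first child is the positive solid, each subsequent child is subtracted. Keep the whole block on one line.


difference() { cube([3631, 245, 2688]); translate([1753, 0, 1287]) cube([1285, 245, 1092]); }


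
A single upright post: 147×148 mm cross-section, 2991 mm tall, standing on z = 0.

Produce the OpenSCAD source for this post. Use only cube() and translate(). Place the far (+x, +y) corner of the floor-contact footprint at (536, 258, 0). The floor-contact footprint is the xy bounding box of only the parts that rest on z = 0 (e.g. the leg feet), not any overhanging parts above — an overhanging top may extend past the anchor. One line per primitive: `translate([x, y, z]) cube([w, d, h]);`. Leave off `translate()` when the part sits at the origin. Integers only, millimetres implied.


translate([389, 110, 0]) cube([147, 148, 2991]);


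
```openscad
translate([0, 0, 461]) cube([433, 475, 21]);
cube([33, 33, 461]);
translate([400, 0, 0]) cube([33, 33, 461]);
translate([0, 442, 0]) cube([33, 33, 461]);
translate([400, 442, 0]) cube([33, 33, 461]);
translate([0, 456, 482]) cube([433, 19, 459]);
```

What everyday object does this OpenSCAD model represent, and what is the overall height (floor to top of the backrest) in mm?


A chair. The overall height is 941 mm.

A slab on four corner posts with a tall panel at the back — a chair. The seat slab sits at z = 461 with thickness 21, and the 459 mm backrest starts at the seat top, so the overall height is 461 + 21 + 459 = 941 mm.


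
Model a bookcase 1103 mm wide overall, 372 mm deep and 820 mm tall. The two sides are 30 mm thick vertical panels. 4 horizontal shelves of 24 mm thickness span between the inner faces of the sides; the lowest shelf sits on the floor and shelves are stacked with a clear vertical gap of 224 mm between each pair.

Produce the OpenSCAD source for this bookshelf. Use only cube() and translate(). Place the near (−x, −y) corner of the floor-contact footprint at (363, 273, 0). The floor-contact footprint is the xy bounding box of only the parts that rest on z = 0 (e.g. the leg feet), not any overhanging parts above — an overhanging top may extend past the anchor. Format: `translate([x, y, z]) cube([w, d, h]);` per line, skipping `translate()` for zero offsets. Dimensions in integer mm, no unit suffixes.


translate([363, 273, 0]) cube([30, 372, 820]);
translate([1436, 273, 0]) cube([30, 372, 820]);
translate([393, 273, 0]) cube([1043, 372, 24]);
translate([393, 273, 248]) cube([1043, 372, 24]);
translate([393, 273, 496]) cube([1043, 372, 24]);
translate([393, 273, 744]) cube([1043, 372, 24]);


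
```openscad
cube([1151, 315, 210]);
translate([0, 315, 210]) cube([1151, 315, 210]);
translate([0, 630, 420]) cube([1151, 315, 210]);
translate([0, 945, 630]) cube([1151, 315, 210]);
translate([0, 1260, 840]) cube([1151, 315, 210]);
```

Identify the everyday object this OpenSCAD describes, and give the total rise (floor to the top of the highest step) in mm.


A staircase. The total rise is 1050 mm.

5 identical blocks, each offset up and back from the previous — a staircase. Each step is 210 mm tall and there are 5 of them, so the total rise is 5 × 210 = 1050 mm.


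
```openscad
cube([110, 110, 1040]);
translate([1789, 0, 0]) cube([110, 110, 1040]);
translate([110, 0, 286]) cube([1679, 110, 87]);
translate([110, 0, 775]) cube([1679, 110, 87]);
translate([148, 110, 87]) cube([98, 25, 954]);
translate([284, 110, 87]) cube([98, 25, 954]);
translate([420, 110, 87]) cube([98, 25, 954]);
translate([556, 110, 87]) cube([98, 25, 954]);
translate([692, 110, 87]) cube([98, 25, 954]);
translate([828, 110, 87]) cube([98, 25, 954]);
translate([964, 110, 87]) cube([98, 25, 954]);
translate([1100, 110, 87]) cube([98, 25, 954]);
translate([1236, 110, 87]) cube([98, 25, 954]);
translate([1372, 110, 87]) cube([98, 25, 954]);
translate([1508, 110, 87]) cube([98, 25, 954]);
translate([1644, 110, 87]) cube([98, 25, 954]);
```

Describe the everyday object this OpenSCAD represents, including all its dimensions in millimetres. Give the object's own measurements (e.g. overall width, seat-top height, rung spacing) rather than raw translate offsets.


A fence section. Two 110×110 mm posts, 1040 mm tall, stand on the floor with a clear span of 1679 mm between their inner faces. Two horizontal rails of 110×87 mm section span the gap between the posts with their undersides at z = 286 mm and z = 775 mm, flush with the posts' −y face. 12 pickets, each 98 mm wide, 25 mm thick and 954 mm tall, are fixed to the +y face of the rails with their bottoms at z = 87 mm, spaced across the span with a 38 mm gap after the −x post and between neighbouring pickets, with 47 mm left before the +x post.


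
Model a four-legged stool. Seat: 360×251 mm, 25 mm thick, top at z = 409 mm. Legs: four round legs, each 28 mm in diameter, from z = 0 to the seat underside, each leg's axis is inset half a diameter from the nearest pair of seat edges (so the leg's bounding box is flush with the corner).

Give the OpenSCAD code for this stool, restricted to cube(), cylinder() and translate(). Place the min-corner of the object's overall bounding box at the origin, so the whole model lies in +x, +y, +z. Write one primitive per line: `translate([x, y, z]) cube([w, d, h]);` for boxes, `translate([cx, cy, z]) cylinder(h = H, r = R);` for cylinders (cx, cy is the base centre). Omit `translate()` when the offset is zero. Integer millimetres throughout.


// leg_h = 409 - 25 = 384
translate([0, 0, 384]) cube([360, 251, 25]);
translate([14, 14, 0]) cylinder(h = 384, r = 14);
translate([346, 14, 0]) cylinder(h = 384, r = 14);
translate([14, 237, 0]) cylinder(h = 384, r = 14);
translate([346, 237, 0]) cylinder(h = 384, r = 14);


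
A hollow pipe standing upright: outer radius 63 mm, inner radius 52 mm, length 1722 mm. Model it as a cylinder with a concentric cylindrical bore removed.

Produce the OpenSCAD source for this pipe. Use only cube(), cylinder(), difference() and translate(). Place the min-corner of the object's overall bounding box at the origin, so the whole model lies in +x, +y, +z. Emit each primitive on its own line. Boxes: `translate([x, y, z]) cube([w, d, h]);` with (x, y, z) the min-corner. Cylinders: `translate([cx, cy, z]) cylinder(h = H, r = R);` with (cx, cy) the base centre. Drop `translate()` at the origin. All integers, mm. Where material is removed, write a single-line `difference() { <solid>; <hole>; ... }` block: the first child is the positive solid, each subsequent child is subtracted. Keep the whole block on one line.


difference() { translate([63, 63, 0]) cylinder(h = 1722, r = 63); translate([63, 63, 0]) cylinder(h = 1722, r = 52); }
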